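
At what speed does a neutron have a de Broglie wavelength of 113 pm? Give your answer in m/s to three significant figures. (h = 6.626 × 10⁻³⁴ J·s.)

v = 3500 m/s

p = h/λ = 6.626 × 10⁻³⁴ / 1.130 × 10⁻¹⁰ = 5.864 × 10⁻²⁴ kg·m/s.
v = p/m = 5.864 × 10⁻²⁴ / 1.675 × 10⁻²⁷ = 3.50 × 10³ m/s = 3500 m/s.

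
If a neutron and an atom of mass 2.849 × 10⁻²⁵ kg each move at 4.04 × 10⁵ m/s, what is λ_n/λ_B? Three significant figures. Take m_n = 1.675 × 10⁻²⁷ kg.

At fixed v, p = mv so λ = h/(mv) ∝ 1/m.
λ_n/λ_B = m_B/m_n = 2.849 × 10⁻²⁵/1.675 × 10⁻²⁷ = 170.

λ_n/λ_B = 170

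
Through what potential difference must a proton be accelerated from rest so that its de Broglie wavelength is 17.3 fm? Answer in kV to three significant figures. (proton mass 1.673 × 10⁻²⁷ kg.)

V = 2740 kV

p = h/λ = 6.626 × 10⁻³⁴ / 1.730 × 10⁻¹⁴ = 3.830 × 10⁻²⁰ kg·m/s.
KE = p²/(2m) = 4.384 × 10⁻¹³ J.
V = KE/e = 4.384 × 10⁻¹³ / (1.602 × 10⁻¹⁹) = 2740 kV.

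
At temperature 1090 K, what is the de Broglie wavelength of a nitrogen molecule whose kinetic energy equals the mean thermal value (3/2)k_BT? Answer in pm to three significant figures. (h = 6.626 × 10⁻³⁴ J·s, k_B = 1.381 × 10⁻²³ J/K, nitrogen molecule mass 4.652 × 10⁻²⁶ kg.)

KE = (3/2)k_BT = 1.5 × 1.381 × 10⁻²³ × 1090 = 2.258 × 10⁻²⁰ J.
p = √(2mKE) = √(2 × 4.652 × 10⁻²⁶ × 2.258 × 10⁻²⁰) = 4.583 × 10⁻²³ kg·m/s.
λ = h/p = 1.45 × 10⁻¹¹ m = 14.5 pm.

λ = 14.5 pm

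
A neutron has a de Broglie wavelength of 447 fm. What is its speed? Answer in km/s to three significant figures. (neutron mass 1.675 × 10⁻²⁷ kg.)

v = 885 km/s

p = h/λ = 6.626 × 10⁻³⁴ / 4.470 × 10⁻¹³ = 1.482 × 10⁻²¹ kg·m/s.
v = p/m = 1.482 × 10⁻²¹ / 1.675 × 10⁻²⁷ = 8.85 × 10⁵ m/s = 885 km/s.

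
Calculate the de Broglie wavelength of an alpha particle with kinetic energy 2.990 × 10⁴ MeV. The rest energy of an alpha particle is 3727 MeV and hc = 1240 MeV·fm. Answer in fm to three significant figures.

λ = 0.0371 fm

Total energy E = KE + m₀c² = 2.990 × 10⁴ + 3727 = 33627 MeV.
(pc)² = E² − (m₀c²)² = (33627)² − (3727)² = 1.117 × 10⁹ MeV², so pc = 3.342 × 10⁴ MeV.
λ = hc/(pc) = 1240 MeV·fm / 3.342 × 10⁴ MeV = 0.0371 fm.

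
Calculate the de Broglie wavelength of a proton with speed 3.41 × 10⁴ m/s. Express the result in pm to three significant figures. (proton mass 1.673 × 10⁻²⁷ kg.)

λ = 11.6 pm

p = mv = 1.673 × 10⁻²⁷ × 3.41 × 10⁴ = 5.705 × 10⁻²³ kg·m/s.
λ = h/p = 6.626 × 10⁻³⁴ / 5.705 × 10⁻²³ = 1.16 × 10⁻¹¹ m = 11.6 pm.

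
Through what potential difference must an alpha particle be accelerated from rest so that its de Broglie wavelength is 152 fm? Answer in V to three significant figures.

V = 4460 V

p = h/λ = 6.626 × 10⁻³⁴ / 1.520 × 10⁻¹³ = 4.359 × 10⁻²¹ kg·m/s.
KE = p²/(2m) = 1.430 × 10⁻¹⁵ J.
V = KE/2e = 1.430 × 10⁻¹⁵ / (2 × 1.602 × 10⁻¹⁹) = 4460 V.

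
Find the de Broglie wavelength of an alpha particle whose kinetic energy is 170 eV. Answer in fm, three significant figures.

KE = 170 eV = 2.723 × 10⁻¹⁷ J.
p = √(2mKE) = √(2 × 6.645 × 10⁻²⁷ × 2.723 × 10⁻¹⁷) = 6.016 × 10⁻²² kg·m/s.
λ = h/p = 6.626 × 10⁻³⁴ / 6.016 × 10⁻²² = 1.10 × 10⁻¹² m = 1100 fm.

λ = 1100 fm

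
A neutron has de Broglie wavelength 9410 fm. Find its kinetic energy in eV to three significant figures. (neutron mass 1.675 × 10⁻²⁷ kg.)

p = h/λ = 6.626 × 10⁻³⁴ / 9.410 × 10⁻¹² = 7.041 × 10⁻²³ kg·m/s.
KE = p²/(2m) = (7.041 × 10⁻²³)² / (2 × 1.675 × 10⁻²⁷) = 1.480 × 10⁻¹⁸ J = 9.24 eV.

KE = 9.24 eV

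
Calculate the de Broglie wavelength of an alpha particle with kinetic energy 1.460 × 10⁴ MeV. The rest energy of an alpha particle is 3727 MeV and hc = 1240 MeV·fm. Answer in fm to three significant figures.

Total energy E = KE + m₀c² = 1.460 × 10⁴ + 3727 = 18327 MeV.
(pc)² = E² − (m₀c²)² = (18327)² − (3727)² = 3.220 × 10⁸ MeV², so pc = 1.794 × 10⁴ MeV.
λ = hc/(pc) = 1240 MeV·fm / 1.794 × 10⁴ MeV = 0.0691 fm.

λ = 0.0691 fm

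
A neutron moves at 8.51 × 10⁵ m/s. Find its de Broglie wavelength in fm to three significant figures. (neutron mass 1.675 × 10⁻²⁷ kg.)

p = mv = 1.675 × 10⁻²⁷ × 8.51 × 10⁵ = 1.425 × 10⁻²¹ kg·m/s.
λ = h/p = 6.626 × 10⁻³⁴ / 1.425 × 10⁻²¹ = 4.65 × 10⁻¹³ m = 465 fm.

λ = 465 fm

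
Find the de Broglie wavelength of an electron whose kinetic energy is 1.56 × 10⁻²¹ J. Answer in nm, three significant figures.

p = √(2mKE) = √(2 × 9.109 × 10⁻³¹ × 1.560 × 10⁻²¹) = 5.331 × 10⁻²⁶ kg·m/s.
λ = h/p = 6.626 × 10⁻³⁴ / 5.331 × 10⁻²⁶ = 1.24 × 10⁻⁸ m = 12.4 nm.

λ = 12.4 nm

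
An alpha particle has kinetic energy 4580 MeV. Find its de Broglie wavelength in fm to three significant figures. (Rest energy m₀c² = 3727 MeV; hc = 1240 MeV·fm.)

λ = 0.167 fm

Total energy E = KE + m₀c² = 4580 + 3727 = 8307 MeV.
(pc)² = E² − (m₀c²)² = (8307)² − (3727)² = 5.512 × 10⁷ MeV², so pc = 7424 MeV.
λ = hc/(pc) = 1240 MeV·fm / 7424 MeV = 0.167 fm.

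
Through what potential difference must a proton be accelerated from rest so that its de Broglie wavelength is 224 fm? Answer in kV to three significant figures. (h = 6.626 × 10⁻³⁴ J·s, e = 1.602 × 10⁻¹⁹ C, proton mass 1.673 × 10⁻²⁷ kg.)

V = 16.3 kV

p = h/λ = 6.626 × 10⁻³⁴ / 2.240 × 10⁻¹³ = 2.958 × 10⁻²¹ kg·m/s.
KE = p²/(2m) = 2.615 × 10⁻¹⁵ J.
V = KE/e = 2.615 × 10⁻¹⁵ / (1.602 × 10⁻¹⁹) = 16.3 kV.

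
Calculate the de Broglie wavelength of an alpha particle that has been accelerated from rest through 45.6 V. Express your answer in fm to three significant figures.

λ = 1500 fm

KE = 2eV = 2 × 1.602 × 10⁻¹⁹ × 45.60 = 1.461 × 10⁻¹⁷ J.
p = √(2mKE) = √(2 × 6.645 × 10⁻²⁷ × 1.461 × 10⁻¹⁷) = 4.406 × 10⁻²² kg·m/s.
λ = h/p = 6.626 × 10⁻³⁴ / 4.406 × 10⁻²² = 1.50 × 10⁻¹² m = 1500 fm.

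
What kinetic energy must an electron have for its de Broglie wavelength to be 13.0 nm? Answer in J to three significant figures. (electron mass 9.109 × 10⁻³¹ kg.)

KE = 1.43 × 10⁻²¹ J

p = h/λ = 6.626 × 10⁻³⁴ / 1.300 × 10⁻⁸ = 5.097 × 10⁻²⁶ kg·m/s.
KE = p²/(2m) = (5.097 × 10⁻²⁶)² / (2 × 9.109 × 10⁻³¹) = 1.426 × 10⁻²¹ J = 1.43 × 10⁻²¹ J.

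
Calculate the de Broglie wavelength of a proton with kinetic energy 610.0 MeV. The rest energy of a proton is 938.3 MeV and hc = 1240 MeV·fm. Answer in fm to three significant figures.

Total energy E = KE + m₀c² = 610.0 + 938.3 = 1548.3 MeV.
(pc)² = E² − (m₀c²)² = (1548.3)² − (938.3)² = 1.517 × 10⁶ MeV², so pc = 1232 MeV.
λ = hc/(pc) = 1240 MeV·fm / 1232 MeV = 1.01 fm.

λ = 1.01 fm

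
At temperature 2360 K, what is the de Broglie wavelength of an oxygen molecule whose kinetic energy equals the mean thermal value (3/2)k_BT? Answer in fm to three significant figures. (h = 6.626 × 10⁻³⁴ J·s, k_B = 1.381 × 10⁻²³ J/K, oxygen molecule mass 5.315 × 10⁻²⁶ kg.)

λ = 9190 fm

KE = (3/2)k_BT = 1.5 × 1.381 × 10⁻²³ × 2360 = 4.889 × 10⁻²⁰ J.
p = √(2mKE) = √(2 × 5.315 × 10⁻²⁶ × 4.889 × 10⁻²⁰) = 7.209 × 10⁻²³ kg·m/s.
λ = h/p = 9.19 × 10⁻¹² m = 9190 fm.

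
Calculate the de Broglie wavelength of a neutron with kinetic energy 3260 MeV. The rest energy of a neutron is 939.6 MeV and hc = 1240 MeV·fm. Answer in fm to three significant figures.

Total energy E = KE + m₀c² = 3260 + 939.6 = 4199.6 MeV.
(pc)² = E² − (m₀c²)² = (4199.6)² − (939.6)² = 1.675 × 10⁷ MeV², so pc = 4093 MeV.
λ = hc/(pc) = 1240 MeV·fm / 4093 MeV = 0.303 fm.

λ = 0.303 fm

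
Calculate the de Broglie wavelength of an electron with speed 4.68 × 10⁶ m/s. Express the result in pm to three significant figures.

λ = 155 pm

p = mv = 9.109 × 10⁻³¹ × 4.68 × 10⁶ = 4.263 × 10⁻²⁴ kg·m/s.
λ = h/p = 6.626 × 10⁻³⁴ / 4.263 × 10⁻²⁴ = 1.55 × 10⁻¹⁰ m = 155 pm.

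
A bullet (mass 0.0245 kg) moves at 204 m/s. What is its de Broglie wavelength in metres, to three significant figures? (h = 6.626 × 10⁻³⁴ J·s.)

λ = 1.33 × 10⁻³⁴ m

p = mv = 0.0245 × 204 = 4.998 kg·m/s.
λ = h/p = 6.626 × 10⁻³⁴ / 4.998 = 1.33 × 10⁻³⁴ m.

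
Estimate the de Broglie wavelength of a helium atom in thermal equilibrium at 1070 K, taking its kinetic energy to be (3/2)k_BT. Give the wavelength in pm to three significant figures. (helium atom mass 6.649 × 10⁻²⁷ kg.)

λ = 38.6 pm

KE = (3/2)k_BT = 1.5 × 1.381 × 10⁻²³ × 1070 = 2.217 × 10⁻²⁰ J.
p = √(2mKE) = √(2 × 6.649 × 10⁻²⁷ × 2.217 × 10⁻²⁰) = 1.717 × 10⁻²³ kg·m/s.
λ = h/p = 3.86 × 10⁻¹¹ m = 38.6 pm.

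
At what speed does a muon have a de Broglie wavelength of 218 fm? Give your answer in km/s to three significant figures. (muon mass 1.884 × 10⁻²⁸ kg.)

p = h/λ = 6.626 × 10⁻³⁴ / 2.180 × 10⁻¹³ = 3.039 × 10⁻²¹ kg·m/s.
v = p/m = 3.039 × 10⁻²¹ / 1.884 × 10⁻²⁸ = 1.61 × 10⁷ m/s = 1.61 × 10⁴ km/s.

v = 1.61 × 10⁴ km/s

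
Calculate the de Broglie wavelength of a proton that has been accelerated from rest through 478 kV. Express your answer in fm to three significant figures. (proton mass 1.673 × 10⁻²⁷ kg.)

KE = eV = 1.602 × 10⁻¹⁹ × 4.780 × 10⁵ = 7.658 × 10⁻¹⁴ J.
p = √(2mKE) = √(2 × 1.673 × 10⁻²⁷ × 7.658 × 10⁻¹⁴) = 1.601 × 10⁻²⁰ kg·m/s.
λ = h/p = 6.626 × 10⁻³⁴ / 1.601 × 10⁻²⁰ = 4.14 × 10⁻¹⁴ m = 41.4 fm.

λ = 41.4 fm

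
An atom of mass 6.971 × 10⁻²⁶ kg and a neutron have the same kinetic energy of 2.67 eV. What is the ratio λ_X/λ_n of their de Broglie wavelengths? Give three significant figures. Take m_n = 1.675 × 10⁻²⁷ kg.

At fixed KE, p = √(2mKE) so λ = h/p ∝ 1/√m.
λ_X/λ_n = √(m_n/m_X) = √(1.675 × 10⁻²⁷/6.971 × 10⁻²⁶) = √(0.02403) = 0.155.

λ_X/λ_n = 0.155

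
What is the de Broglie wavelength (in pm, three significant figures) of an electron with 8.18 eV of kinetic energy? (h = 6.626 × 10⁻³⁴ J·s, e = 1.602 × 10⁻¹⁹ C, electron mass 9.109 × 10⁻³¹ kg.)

KE = 8.18 eV = 1.310 × 10⁻¹⁸ J.
p = √(2mKE) = √(2 × 9.109 × 10⁻³¹ × 1.310 × 10⁻¹⁸) = 1.545 × 10⁻²⁴ kg·m/s.
λ = h/p = 6.626 × 10⁻³⁴ / 1.545 × 10⁻²⁴ = 4.29 × 10⁻¹⁰ m = 429 pm.

λ = 429 pm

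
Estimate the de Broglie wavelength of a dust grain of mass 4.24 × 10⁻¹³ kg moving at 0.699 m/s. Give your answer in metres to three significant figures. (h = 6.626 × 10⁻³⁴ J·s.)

p = mv = 4.24 × 10⁻¹³ × 0.699 = 2.964 × 10⁻¹³ kg·m/s.
λ = h/p = 6.626 × 10⁻³⁴ / 2.964 × 10⁻¹³ = 2.24 × 10⁻²¹ m.

λ = 2.24 × 10⁻²¹ m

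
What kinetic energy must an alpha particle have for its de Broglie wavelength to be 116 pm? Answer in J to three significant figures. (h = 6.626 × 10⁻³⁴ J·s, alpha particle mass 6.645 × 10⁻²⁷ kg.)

KE = 2.46 × 10⁻²¹ J

p = h/λ = 6.626 × 10⁻³⁴ / 1.160 × 10⁻¹⁰ = 5.712 × 10⁻²⁴ kg·m/s.
KE = p²/(2m) = (5.712 × 10⁻²⁴)² / (2 × 6.645 × 10⁻²⁷) = 2.455 × 10⁻²¹ J = 2.46 × 10⁻²¹ J.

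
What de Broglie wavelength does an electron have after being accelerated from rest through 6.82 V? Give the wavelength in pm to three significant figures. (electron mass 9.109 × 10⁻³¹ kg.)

λ = 470 pm

KE = eV = 1.602 × 10⁻¹⁹ × 6.820 = 1.093 × 10⁻¹⁸ J.
p = √(2mKE) = √(2 × 9.109 × 10⁻³¹ × 1.093 × 10⁻¹⁸) = 1.411 × 10⁻²⁴ kg·m/s.
λ = h/p = 6.626 × 10⁻³⁴ / 1.411 × 10⁻²⁴ = 4.70 × 10⁻¹⁰ m = 470 pm.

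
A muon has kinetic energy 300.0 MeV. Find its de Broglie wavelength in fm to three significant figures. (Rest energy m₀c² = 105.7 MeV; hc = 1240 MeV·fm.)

Total energy E = KE + m₀c² = 300.0 + 105.7 = 405.7 MeV.
(pc)² = E² − (m₀c²)² = (405.7)² − (105.7)² = 1.534 × 10⁵ MeV², so pc = 391.7 MeV.
λ = hc/(pc) = 1240 MeV·fm / 391.7 MeV = 3.17 fm.

λ = 3.17 fm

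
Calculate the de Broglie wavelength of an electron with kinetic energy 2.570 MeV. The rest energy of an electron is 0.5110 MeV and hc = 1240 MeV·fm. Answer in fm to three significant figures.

λ = 408 fm

Total energy E = KE + m₀c² = 2.570 + 0.5110 = 3.0810 MeV.
(pc)² = E² − (m₀c²)² = (3.0810)² − (0.5110)² = 9.231 MeV², so pc = 3.038 MeV.
λ = hc/(pc) = 1240 MeV·fm / 3.038 MeV = 408 fm.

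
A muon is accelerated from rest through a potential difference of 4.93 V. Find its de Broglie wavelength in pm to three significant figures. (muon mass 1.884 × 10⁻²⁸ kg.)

KE = eV = 1.602 × 10⁻¹⁹ × 4.930 = 7.898 × 10⁻¹⁹ J.
p = √(2mKE) = √(2 × 1.884 × 10⁻²⁸ × 7.898 × 10⁻¹⁹) = 1.725 × 10⁻²³ kg·m/s.
λ = h/p = 6.626 × 10⁻³⁴ / 1.725 × 10⁻²³ = 3.84 × 10⁻¹¹ m = 38.4 pm.

λ = 38.4 pm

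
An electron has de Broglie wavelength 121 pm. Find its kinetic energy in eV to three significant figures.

KE = 103 eV

p = h/λ = 6.626 × 10⁻³⁴ / 1.210 × 10⁻¹⁰ = 5.476 × 10⁻²⁴ kg·m/s.
KE = p²/(2m) = (5.476 × 10⁻²⁴)² / (2 × 9.109 × 10⁻³¹) = 1.646 × 10⁻¹⁷ J = 103 eV.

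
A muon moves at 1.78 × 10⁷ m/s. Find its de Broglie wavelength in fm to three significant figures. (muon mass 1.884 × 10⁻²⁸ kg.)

λ = 198 fm

p = mv = 1.884 × 10⁻²⁸ × 1.78 × 10⁷ = 3.354 × 10⁻²¹ kg·m/s.
λ = h/p = 6.626 × 10⁻³⁴ / 3.354 × 10⁻²¹ = 1.98 × 10⁻¹³ m = 198 fm.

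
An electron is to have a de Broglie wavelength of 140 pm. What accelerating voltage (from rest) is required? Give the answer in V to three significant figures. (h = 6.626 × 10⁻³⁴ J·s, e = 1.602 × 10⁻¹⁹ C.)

p = h/λ = 6.626 × 10⁻³⁴ / 1.400 × 10⁻¹⁰ = 4.733 × 10⁻²⁴ kg·m/s.
KE = p²/(2m) = 1.230 × 10⁻¹⁷ J.
V = KE/e = 1.230 × 10⁻¹⁷ / (1.602 × 10⁻¹⁹) = 76.8 V.

V = 76.8 V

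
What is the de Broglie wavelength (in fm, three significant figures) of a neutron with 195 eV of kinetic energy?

λ = 2050 fm

KE = 195 eV = 3.124 × 10⁻¹⁷ J.
p = √(2mKE) = √(2 × 1.675 × 10⁻²⁷ × 3.124 × 10⁻¹⁷) = 3.235 × 10⁻²² kg·m/s.
λ = h/p = 6.626 × 10⁻³⁴ / 3.235 × 10⁻²² = 2.05 × 10⁻¹² m = 2050 fm.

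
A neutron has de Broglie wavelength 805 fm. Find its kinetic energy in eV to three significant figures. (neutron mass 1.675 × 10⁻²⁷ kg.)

KE = 1260 eV

p = h/λ = 6.626 × 10⁻³⁴ / 8.050 × 10⁻¹³ = 8.231 × 10⁻²² kg·m/s.
KE = p²/(2m) = (8.231 × 10⁻²²)² / (2 × 1.675 × 10⁻²⁷) = 2.022 × 10⁻¹⁶ J = 1260 eV.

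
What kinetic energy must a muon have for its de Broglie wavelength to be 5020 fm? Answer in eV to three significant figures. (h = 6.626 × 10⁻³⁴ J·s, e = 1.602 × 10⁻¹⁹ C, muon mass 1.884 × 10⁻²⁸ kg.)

p = h/λ = 6.626 × 10⁻³⁴ / 5.020 × 10⁻¹² = 1.320 × 10⁻²² kg·m/s.
KE = p²/(2m) = (1.320 × 10⁻²²)² / (2 × 1.884 × 10⁻²⁸) = 4.624 × 10⁻¹⁷ J = 289 eV.

KE = 289 eV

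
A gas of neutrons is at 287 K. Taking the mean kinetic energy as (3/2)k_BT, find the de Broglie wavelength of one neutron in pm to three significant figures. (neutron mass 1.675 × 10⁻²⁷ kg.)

λ = 148 pm

KE = (3/2)k_BT = 1.5 × 1.381 × 10⁻²³ × 287 = 5.945 × 10⁻²¹ J.
p = √(2mKE) = √(2 × 1.675 × 10⁻²⁷ × 5.945 × 10⁻²¹) = 4.463 × 10⁻²⁴ kg·m/s.
λ = h/p = 1.48 × 10⁻¹⁰ m = 148 pm.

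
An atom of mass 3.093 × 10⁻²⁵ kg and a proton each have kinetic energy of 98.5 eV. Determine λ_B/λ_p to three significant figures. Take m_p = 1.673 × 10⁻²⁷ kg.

λ_B/λ_p = 0.0735

At fixed KE, p = √(2mKE) so λ = h/p ∝ 1/√m.
λ_B/λ_p = √(m_p/m_B) = √(1.673 × 10⁻²⁷/3.093 × 10⁻²⁵) = √(5.409 × 10⁻³) = 0.0735.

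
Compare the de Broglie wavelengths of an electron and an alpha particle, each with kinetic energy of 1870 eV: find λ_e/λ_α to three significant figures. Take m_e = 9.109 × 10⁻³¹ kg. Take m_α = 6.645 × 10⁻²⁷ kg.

λ_e/λ_α = 85.4

At fixed KE, p = √(2mKE) so λ = h/p ∝ 1/√m.
λ_e/λ_α = √(m_α/m_e) = √(6.645 × 10⁻²⁷/9.109 × 10⁻³¹) = √(7295) = 85.4.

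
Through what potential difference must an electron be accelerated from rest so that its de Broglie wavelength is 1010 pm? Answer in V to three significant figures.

V = 1.47 V

p = h/λ = 6.626 × 10⁻³⁴ / 1.010 × 10⁻⁹ = 6.560 × 10⁻²⁵ kg·m/s.
KE = p²/(2m) = 2.362 × 10⁻¹⁹ J.
V = KE/e = 2.362 × 10⁻¹⁹ / (1.602 × 10⁻¹⁹) = 1.47 V.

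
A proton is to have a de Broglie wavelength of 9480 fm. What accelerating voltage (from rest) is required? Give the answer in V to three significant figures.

p = h/λ = 6.626 × 10⁻³⁴ / 9.480 × 10⁻¹² = 6.989 × 10⁻²³ kg·m/s.
KE = p²/(2m) = 1.460 × 10⁻¹⁸ J.
V = KE/e = 1.460 × 10⁻¹⁸ / (1.602 × 10⁻¹⁹) = 9.11 V.

V = 9.11 V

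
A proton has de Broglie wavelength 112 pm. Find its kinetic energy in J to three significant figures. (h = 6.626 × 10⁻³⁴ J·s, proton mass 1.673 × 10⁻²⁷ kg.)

KE = 1.05 × 10⁻²⁰ J

p = h/λ = 6.626 × 10⁻³⁴ / 1.120 × 10⁻¹⁰ = 5.916 × 10⁻²⁴ kg·m/s.
KE = p²/(2m) = (5.916 × 10⁻²⁴)² / (2 × 1.673 × 10⁻²⁷) = 1.046 × 10⁻²⁰ J = 1.05 × 10⁻²⁰ J.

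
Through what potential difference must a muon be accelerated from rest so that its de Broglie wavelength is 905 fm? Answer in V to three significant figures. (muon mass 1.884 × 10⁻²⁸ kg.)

V = 8880 V

p = h/λ = 6.626 × 10⁻³⁴ / 9.050 × 10⁻¹³ = 7.322 × 10⁻²² kg·m/s.
KE = p²/(2m) = 1.423 × 10⁻¹⁵ J.
V = KE/e = 1.423 × 10⁻¹⁵ / (1.602 × 10⁻¹⁹) = 8880 V.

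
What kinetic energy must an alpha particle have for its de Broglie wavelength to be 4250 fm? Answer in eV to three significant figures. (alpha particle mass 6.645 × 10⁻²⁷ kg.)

KE = 11.4 eV

p = h/λ = 6.626 × 10⁻³⁴ / 4.250 × 10⁻¹² = 1.559 × 10⁻²² kg·m/s.
KE = p²/(2m) = (1.559 × 10⁻²²)² / (2 × 6.645 × 10⁻²⁷) = 1.829 × 10⁻¹⁸ J = 11.4 eV.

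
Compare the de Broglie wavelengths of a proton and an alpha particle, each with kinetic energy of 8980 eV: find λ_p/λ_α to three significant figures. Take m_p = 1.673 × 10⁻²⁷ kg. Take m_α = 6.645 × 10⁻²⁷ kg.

λ_p/λ_α = 1.99

At fixed KE, p = √(2mKE) so λ = h/p ∝ 1/√m.
λ_p/λ_α = √(m_α/m_p) = √(6.645 × 10⁻²⁷/1.673 × 10⁻²⁷) = √(3.972) = 1.99.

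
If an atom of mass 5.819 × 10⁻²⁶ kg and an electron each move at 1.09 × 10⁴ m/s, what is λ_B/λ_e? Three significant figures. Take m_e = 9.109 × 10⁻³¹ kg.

At fixed v, p = mv so λ = h/(mv) ∝ 1/m.
λ_B/λ_e = m_e/m_B = 9.109 × 10⁻³¹/5.819 × 10⁻²⁶ = 1.57 × 10⁻⁵.

λ_B/λ_e = 1.57 × 10⁻⁵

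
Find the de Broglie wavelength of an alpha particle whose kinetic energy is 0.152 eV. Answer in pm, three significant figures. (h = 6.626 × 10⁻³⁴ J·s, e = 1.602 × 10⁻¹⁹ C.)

KE = 0.152 eV = 2.435 × 10⁻²⁰ J.
p = √(2mKE) = √(2 × 6.645 × 10⁻²⁷ × 2.435 × 10⁻²⁰) = 1.799 × 10⁻²³ kg·m/s.
λ = h/p = 6.626 × 10⁻³⁴ / 1.799 × 10⁻²³ = 3.68 × 10⁻¹¹ m = 36.8 pm.

λ = 36.8 pm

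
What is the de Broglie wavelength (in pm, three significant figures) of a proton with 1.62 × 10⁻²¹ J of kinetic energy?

λ = 285 pm

p = √(2mKE) = √(2 × 1.673 × 10⁻²⁷ × 1.620 × 10⁻²¹) = 2.328 × 10⁻²⁴ kg·m/s.
λ = h/p = 6.626 × 10⁻³⁴ / 2.328 × 10⁻²⁴ = 2.85 × 10⁻¹⁰ m = 285 pm.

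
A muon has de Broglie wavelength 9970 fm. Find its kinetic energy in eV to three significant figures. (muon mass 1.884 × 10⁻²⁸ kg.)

KE = 73.2 eV

p = h/λ = 6.626 × 10⁻³⁴ / 9.970 × 10⁻¹² = 6.646 × 10⁻²³ kg·m/s.
KE = p²/(2m) = (6.646 × 10⁻²³)² / (2 × 1.884 × 10⁻²⁸) = 1.172 × 10⁻¹⁷ J = 73.2 eV.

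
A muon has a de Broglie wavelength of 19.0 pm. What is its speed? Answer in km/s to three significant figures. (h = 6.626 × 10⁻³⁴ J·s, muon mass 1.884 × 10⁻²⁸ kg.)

p = h/λ = 6.626 × 10⁻³⁴ / 1.900 × 10⁻¹¹ = 3.487 × 10⁻²³ kg·m/s.
v = p/m = 3.487 × 10⁻²³ / 1.884 × 10⁻²⁸ = 1.85 × 10⁵ m/s = 185 km/s.

v = 185 km/s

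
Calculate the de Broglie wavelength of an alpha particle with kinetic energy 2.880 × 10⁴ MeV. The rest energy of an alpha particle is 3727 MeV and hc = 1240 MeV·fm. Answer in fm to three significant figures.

Total energy E = KE + m₀c² = 2.880 × 10⁴ + 3727 = 32527 MeV.
(pc)² = E² − (m₀c²)² = (32527)² − (3727)² = 1.044 × 10⁹ MeV², so pc = 3.231 × 10⁴ MeV.
λ = hc/(pc) = 1240 MeV·fm / 3.231 × 10⁴ MeV = 0.0384 fm.

λ = 0.0384 fm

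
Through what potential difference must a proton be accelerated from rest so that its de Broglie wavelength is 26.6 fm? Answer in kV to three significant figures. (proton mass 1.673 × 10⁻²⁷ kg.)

V = 1160 kV

p = h/λ = 6.626 × 10⁻³⁴ / 2.660 × 10⁻¹⁴ = 2.491 × 10⁻²⁰ kg·m/s.
KE = p²/(2m) = 1.854 × 10⁻¹³ J.
V = KE/e = 1.854 × 10⁻¹³ / (1.602 × 10⁻¹⁹) = 1160 kV.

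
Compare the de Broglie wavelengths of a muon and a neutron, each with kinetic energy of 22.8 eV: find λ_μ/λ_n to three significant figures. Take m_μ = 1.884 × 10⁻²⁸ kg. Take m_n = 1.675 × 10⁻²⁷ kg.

λ_μ/λ_n = 2.98

At fixed KE, p = √(2mKE) so λ = h/p ∝ 1/√m.
λ_μ/λ_n = √(m_n/m_μ) = √(1.675 × 10⁻²⁷/1.884 × 10⁻²⁸) = √(8.891) = 2.98.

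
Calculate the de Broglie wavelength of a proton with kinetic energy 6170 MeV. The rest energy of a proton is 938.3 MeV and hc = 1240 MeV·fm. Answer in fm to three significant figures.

λ = 0.176 fm

Total energy E = KE + m₀c² = 6170 + 938.3 = 7108.3 MeV.
(pc)² = E² − (m₀c²)² = (7108.3)² − (938.3)² = 4.965 × 10⁷ MeV², so pc = 7046 MeV.
λ = hc/(pc) = 1240 MeV·fm / 7046 MeV = 0.176 fm.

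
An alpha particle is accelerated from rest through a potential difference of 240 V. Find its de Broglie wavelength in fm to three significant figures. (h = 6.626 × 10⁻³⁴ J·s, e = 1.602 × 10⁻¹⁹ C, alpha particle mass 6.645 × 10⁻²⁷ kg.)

λ = 655 fm

KE = 2eV = 2 × 1.602 × 10⁻¹⁹ × 240.0 = 7.690 × 10⁻¹⁷ J.
p = √(2mKE) = √(2 × 6.645 × 10⁻²⁷ × 7.690 × 10⁻¹⁷) = 1.011 × 10⁻²¹ kg·m/s.
λ = h/p = 6.626 × 10⁻³⁴ / 1.011 × 10⁻²¹ = 6.55 × 10⁻¹³ m = 655 fm.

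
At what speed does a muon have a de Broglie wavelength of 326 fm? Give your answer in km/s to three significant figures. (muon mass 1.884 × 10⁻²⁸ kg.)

p = h/λ = 6.626 × 10⁻³⁴ / 3.260 × 10⁻¹³ = 2.033 × 10⁻²¹ kg·m/s.
v = p/m = 2.033 × 10⁻²¹ / 1.884 × 10⁻²⁸ = 1.08 × 10⁷ m/s = 1.08 × 10⁴ km/s.

v = 1.08 × 10⁴ km/s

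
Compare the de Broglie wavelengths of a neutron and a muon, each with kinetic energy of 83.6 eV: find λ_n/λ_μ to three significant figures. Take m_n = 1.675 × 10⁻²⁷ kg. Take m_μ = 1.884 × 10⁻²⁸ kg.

λ_n/λ_μ = 0.335

At fixed KE, p = √(2mKE) so λ = h/p ∝ 1/√m.
λ_n/λ_μ = √(m_μ/m_n) = √(1.884 × 10⁻²⁸/1.675 × 10⁻²⁷) = √(0.1125) = 0.335.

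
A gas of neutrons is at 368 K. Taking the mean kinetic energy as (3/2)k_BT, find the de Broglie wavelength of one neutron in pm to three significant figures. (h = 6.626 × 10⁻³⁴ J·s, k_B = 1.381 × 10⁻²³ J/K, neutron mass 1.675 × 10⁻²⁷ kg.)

KE = (3/2)k_BT = 1.5 × 1.381 × 10⁻²³ × 368 = 7.623 × 10⁻²¹ J.
p = √(2mKE) = √(2 × 1.675 × 10⁻²⁷ × 7.623 × 10⁻²¹) = 5.053 × 10⁻²⁴ kg·m/s.
λ = h/p = 1.31 × 10⁻¹⁰ m = 131 pm.

λ = 131 pm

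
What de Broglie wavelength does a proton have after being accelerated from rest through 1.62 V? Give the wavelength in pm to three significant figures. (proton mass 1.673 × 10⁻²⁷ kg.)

λ = 22.5 pm

KE = eV = 1.602 × 10⁻¹⁹ × 1.620 = 2.595 × 10⁻¹⁹ J.
p = √(2mKE) = √(2 × 1.673 × 10⁻²⁷ × 2.595 × 10⁻¹⁹) = 2.947 × 10⁻²³ kg·m/s.
λ = h/p = 6.626 × 10⁻³⁴ / 2.947 × 10⁻²³ = 2.25 × 10⁻¹¹ m = 22.5 pm.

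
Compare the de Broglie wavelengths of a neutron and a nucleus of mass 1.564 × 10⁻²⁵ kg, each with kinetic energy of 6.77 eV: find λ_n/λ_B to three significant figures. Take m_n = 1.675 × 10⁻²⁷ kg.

At fixed KE, p = √(2mKE) so λ = h/p ∝ 1/√m.
λ_n/λ_B = √(m_B/m_n) = √(1.564 × 10⁻²⁵/1.675 × 10⁻²⁷) = √(93.37) = 9.66.

λ_n/λ_B = 9.66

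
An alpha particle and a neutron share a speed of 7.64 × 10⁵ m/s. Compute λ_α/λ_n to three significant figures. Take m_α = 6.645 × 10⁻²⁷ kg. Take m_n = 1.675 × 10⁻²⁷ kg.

λ_α/λ_n = 0.252

At fixed v, p = mv so λ = h/(mv) ∝ 1/m.
λ_α/λ_n = m_n/m_α = 1.675 × 10⁻²⁷/6.645 × 10⁻²⁷ = 0.252.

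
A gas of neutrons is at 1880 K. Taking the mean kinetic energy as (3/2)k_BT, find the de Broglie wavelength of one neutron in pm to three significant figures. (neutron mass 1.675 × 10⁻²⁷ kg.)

KE = (3/2)k_BT = 1.5 × 1.381 × 10⁻²³ × 1880 = 3.894 × 10⁻²⁰ J.
p = √(2mKE) = √(2 × 1.675 × 10⁻²⁷ × 3.894 × 10⁻²⁰) = 1.142 × 10⁻²³ kg·m/s.
λ = h/p = 5.80 × 10⁻¹¹ m = 58.0 pm.

λ = 58.0 pm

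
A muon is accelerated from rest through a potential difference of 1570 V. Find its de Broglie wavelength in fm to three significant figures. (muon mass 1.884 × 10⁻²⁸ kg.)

λ = 2150 fm

KE = eV = 1.602 × 10⁻¹⁹ × 1570 = 2.515 × 10⁻¹⁶ J.
p = √(2mKE) = √(2 × 1.884 × 10⁻²⁸ × 2.515 × 10⁻¹⁶) = 3.078 × 10⁻²² kg·m/s.
λ = h/p = 6.626 × 10⁻³⁴ / 3.078 × 10⁻²² = 2.15 × 10⁻¹² m = 2150 fm.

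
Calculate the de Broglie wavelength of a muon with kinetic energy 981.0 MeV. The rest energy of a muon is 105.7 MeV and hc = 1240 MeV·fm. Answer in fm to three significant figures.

Total energy E = KE + m₀c² = 981.0 + 105.7 = 1086.7 MeV.
(pc)² = E² − (m₀c²)² = (1086.7)² − (105.7)² = 1.170 × 10⁶ MeV², so pc = 1082 MeV.
λ = hc/(pc) = 1240 MeV·fm / 1082 MeV = 1.15 fm.

λ = 1.15 fm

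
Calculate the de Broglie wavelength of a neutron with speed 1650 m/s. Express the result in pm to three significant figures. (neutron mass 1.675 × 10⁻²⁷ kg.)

λ = 240 pm

p = mv = 1.675 × 10⁻²⁷ × 1650 = 2.764 × 10⁻²⁴ kg·m/s.
λ = h/p = 6.626 × 10⁻³⁴ / 2.764 × 10⁻²⁴ = 2.40 × 10⁻¹⁰ m = 240 pm.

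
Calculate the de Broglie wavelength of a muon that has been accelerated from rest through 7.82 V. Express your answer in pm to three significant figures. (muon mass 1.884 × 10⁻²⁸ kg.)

λ = 30.5 pm

KE = eV = 1.602 × 10⁻¹⁹ × 7.820 = 1.253 × 10⁻¹⁸ J.
p = √(2mKE) = √(2 × 1.884 × 10⁻²⁸ × 1.253 × 10⁻¹⁸) = 2.173 × 10⁻²³ kg·m/s.
λ = h/p = 6.626 × 10⁻³⁴ / 2.173 × 10⁻²³ = 3.05 × 10⁻¹¹ m = 30.5 pm.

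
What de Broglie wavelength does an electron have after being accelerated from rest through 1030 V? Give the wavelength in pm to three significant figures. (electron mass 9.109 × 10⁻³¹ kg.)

KE = eV = 1.602 × 10⁻¹⁹ × 1030 = 1.650 × 10⁻¹⁶ J.
p = √(2mKE) = √(2 × 9.109 × 10⁻³¹ × 1.650 × 10⁻¹⁶) = 1.734 × 10⁻²³ kg·m/s.
λ = h/p = 6.626 × 10⁻³⁴ / 1.734 × 10⁻²³ = 3.82 × 10⁻¹¹ m = 38.2 pm.

λ = 38.2 pm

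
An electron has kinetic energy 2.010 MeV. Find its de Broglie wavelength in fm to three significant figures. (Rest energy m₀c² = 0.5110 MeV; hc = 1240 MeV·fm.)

Total energy E = KE + m₀c² = 2.010 + 0.5110 = 2.5210 MeV.
(pc)² = E² − (m₀c²)² = (2.5210)² − (0.5110)² = 6.094 MeV², so pc = 2.469 MeV.
λ = hc/(pc) = 1240 MeV·fm / 2.469 MeV = 502 fm.

λ = 502 fm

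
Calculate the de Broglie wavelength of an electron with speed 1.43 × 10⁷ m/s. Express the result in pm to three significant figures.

p = mv = 9.109 × 10⁻³¹ × 1.43 × 10⁷ = 1.303 × 10⁻²³ kg·m/s.
λ = h/p = 6.626 × 10⁻³⁴ / 1.303 × 10⁻²³ = 5.09 × 10⁻¹¹ m = 50.9 pm.

λ = 50.9 pm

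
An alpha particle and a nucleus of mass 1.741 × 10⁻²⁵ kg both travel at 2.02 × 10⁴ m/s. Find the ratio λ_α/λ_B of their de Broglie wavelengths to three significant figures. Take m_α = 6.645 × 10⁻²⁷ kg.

λ_α/λ_B = 26.2

At fixed v, p = mv so λ = h/(mv) ∝ 1/m.
λ_α/λ_B = m_B/m_α = 1.741 × 10⁻²⁵/6.645 × 10⁻²⁷ = 26.2.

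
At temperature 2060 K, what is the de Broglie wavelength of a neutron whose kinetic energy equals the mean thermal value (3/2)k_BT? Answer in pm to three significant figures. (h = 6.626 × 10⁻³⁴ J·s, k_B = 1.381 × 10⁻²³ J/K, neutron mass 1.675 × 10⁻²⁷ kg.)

KE = (3/2)k_BT = 1.5 × 1.381 × 10⁻²³ × 2060 = 4.267 × 10⁻²⁰ J.
p = √(2mKE) = √(2 × 1.675 × 10⁻²⁷ × 4.267 × 10⁻²⁰) = 1.196 × 10⁻²³ kg·m/s.
λ = h/p = 5.54 × 10⁻¹¹ m = 55.4 pm.

λ = 55.4 pm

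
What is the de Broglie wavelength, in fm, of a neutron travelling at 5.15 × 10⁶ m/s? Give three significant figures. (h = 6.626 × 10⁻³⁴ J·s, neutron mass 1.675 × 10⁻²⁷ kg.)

p = mv = 1.675 × 10⁻²⁷ × 5.15 × 10⁶ = 8.626 × 10⁻²¹ kg·m/s.
λ = h/p = 6.626 × 10⁻³⁴ / 8.626 × 10⁻²¹ = 7.68 × 10⁻¹⁴ m = 76.8 fm.

λ = 76.8 fm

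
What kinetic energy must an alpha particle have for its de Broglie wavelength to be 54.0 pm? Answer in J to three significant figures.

KE = 1.13 × 10⁻²⁰ J

p = h/λ = 6.626 × 10⁻³⁴ / 5.400 × 10⁻¹¹ = 1.227 × 10⁻²³ kg·m/s.
KE = p²/(2m) = (1.227 × 10⁻²³)² / (2 × 6.645 × 10⁻²⁷) = 1.133 × 10⁻²⁰ J = 1.13 × 10⁻²⁰ J.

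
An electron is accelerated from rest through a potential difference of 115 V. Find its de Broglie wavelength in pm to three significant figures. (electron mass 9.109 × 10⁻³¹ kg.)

KE = eV = 1.602 × 10⁻¹⁹ × 115.0 = 1.842 × 10⁻¹⁷ J.
p = √(2mKE) = √(2 × 9.109 × 10⁻³¹ × 1.842 × 10⁻¹⁷) = 5.793 × 10⁻²⁴ kg·m/s.
λ = h/p = 6.626 × 10⁻³⁴ / 5.793 × 10⁻²⁴ = 1.14 × 10⁻¹⁰ m = 114 pm.

λ = 114 pm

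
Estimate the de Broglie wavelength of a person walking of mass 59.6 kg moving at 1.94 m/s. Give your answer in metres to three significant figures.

λ = 5.73 × 10⁻³⁶ m

p = mv = 59.6 × 1.94 = 1.156 × 10² kg·m/s.
λ = h/p = 6.626 × 10⁻³⁴ / 1.156 × 10² = 5.73 × 10⁻³⁶ m.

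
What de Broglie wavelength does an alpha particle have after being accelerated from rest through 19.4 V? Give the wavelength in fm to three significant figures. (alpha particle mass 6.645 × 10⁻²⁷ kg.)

KE = 2eV = 2 × 1.602 × 10⁻¹⁹ × 19.40 = 6.216 × 10⁻¹⁸ J.
p = √(2mKE) = √(2 × 6.645 × 10⁻²⁷ × 6.216 × 10⁻¹⁸) = 2.874 × 10⁻²² kg·m/s.
λ = h/p = 6.626 × 10⁻³⁴ / 2.874 × 10⁻²² = 2.31 × 10⁻¹² m = 2310 fm.

λ = 2310 fm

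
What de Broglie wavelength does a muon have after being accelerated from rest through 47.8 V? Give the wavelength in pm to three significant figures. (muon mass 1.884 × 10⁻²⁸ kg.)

KE = eV = 1.602 × 10⁻¹⁹ × 47.80 = 7.658 × 10⁻¹⁸ J.
p = √(2mKE) = √(2 × 1.884 × 10⁻²⁸ × 7.658 × 10⁻¹⁸) = 5.372 × 10⁻²³ kg·m/s.
λ = h/p = 6.626 × 10⁻³⁴ / 5.372 × 10⁻²³ = 1.23 × 10⁻¹¹ m = 12.3 pm.

λ = 12.3 pm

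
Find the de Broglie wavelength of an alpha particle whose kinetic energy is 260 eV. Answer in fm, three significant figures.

KE = 260 eV = 4.165 × 10⁻¹⁷ J.
p = √(2mKE) = √(2 × 6.645 × 10⁻²⁷ × 4.165 × 10⁻¹⁷) = 7.440 × 10⁻²² kg·m/s.
λ = h/p = 6.626 × 10⁻³⁴ / 7.440 × 10⁻²² = 8.91 × 10⁻¹³ m = 891 fm.

λ = 891 fm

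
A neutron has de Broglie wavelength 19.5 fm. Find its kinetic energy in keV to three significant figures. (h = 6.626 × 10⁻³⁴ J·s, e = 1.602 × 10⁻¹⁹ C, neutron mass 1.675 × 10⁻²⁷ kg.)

KE = 2150 keV

p = h/λ = 6.626 × 10⁻³⁴ / 1.950 × 10⁻¹⁴ = 3.398 × 10⁻²⁰ kg·m/s.
KE = p²/(2m) = (3.398 × 10⁻²⁰)² / (2 × 1.675 × 10⁻²⁷) = 3.447 × 10⁻¹³ J = 2150 keV.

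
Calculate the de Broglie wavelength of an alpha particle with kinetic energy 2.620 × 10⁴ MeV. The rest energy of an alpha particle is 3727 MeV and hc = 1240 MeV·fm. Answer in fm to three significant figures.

Total energy E = KE + m₀c² = 2.620 × 10⁴ + 3727 = 29927 MeV.
(pc)² = E² − (m₀c²)² = (29927)² − (3727)² = 8.817 × 10⁸ MeV², so pc = 2.969 × 10⁴ MeV.
λ = hc/(pc) = 1240 MeV·fm / 2.969 × 10⁴ MeV = 0.0418 fm.

λ = 0.0418 fm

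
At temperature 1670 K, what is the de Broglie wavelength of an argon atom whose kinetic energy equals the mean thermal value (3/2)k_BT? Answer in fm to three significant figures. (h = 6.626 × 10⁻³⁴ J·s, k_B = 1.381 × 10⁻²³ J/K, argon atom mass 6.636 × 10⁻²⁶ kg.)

KE = (3/2)k_BT = 1.5 × 1.381 × 10⁻²³ × 1670 = 3.459 × 10⁻²⁰ J.
p = √(2mKE) = √(2 × 6.636 × 10⁻²⁶ × 3.459 × 10⁻²⁰) = 6.776 × 10⁻²³ kg·m/s.
λ = h/p = 9.78 × 10⁻¹² m = 9780 fm.

λ = 9780 fm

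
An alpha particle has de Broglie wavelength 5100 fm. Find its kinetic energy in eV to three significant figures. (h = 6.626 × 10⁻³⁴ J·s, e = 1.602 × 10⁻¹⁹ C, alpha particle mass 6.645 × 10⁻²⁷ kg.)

p = h/λ = 6.626 × 10⁻³⁴ / 5.100 × 10⁻¹² = 1.299 × 10⁻²² kg·m/s.
KE = p²/(2m) = (1.299 × 10⁻²²)² / (2 × 6.645 × 10⁻²⁷) = 1.270 × 10⁻¹⁸ J = 7.93 eV.

KE = 7.93 eV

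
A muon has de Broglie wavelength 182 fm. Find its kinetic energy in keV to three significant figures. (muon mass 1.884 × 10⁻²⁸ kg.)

p = h/λ = 6.626 × 10⁻³⁴ / 1.820 × 10⁻¹³ = 3.641 × 10⁻²¹ kg·m/s.
KE = p²/(2m) = (3.641 × 10⁻²¹)² / (2 × 1.884 × 10⁻²⁸) = 3.518 × 10⁻¹⁴ J = 220 keV.

KE = 220 keV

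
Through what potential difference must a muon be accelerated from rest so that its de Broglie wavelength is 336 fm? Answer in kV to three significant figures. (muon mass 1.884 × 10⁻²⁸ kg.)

p = h/λ = 6.626 × 10⁻³⁴ / 3.360 × 10⁻¹³ = 1.972 × 10⁻²¹ kg·m/s.
KE = p²/(2m) = 1.032 × 10⁻¹⁴ J.
V = KE/e = 1.032 × 10⁻¹⁴ / (1.602 × 10⁻¹⁹) = 64.4 kV.

V = 64.4 kV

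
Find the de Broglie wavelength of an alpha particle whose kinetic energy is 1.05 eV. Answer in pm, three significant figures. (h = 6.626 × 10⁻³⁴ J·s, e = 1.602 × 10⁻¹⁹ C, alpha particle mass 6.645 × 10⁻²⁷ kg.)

λ = 14.0 pm

KE = 1.05 eV = 1.682 × 10⁻¹⁹ J.
p = √(2mKE) = √(2 × 6.645 × 10⁻²⁷ × 1.682 × 10⁻¹⁹) = 4.728 × 10⁻²³ kg·m/s.
λ = h/p = 6.626 × 10⁻³⁴ / 4.728 × 10⁻²³ = 1.40 × 10⁻¹¹ m = 14.0 pm.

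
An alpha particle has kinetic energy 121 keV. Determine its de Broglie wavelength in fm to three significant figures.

λ = 41.3 fm

KE = 121 keV = 1.938 × 10⁻¹⁴ J.
p = √(2mKE) = √(2 × 6.645 × 10⁻²⁷ × 1.938 × 10⁻¹⁴) = 1.605 × 10⁻²⁰ kg·m/s.
λ = h/p = 6.626 × 10⁻³⁴ / 1.605 × 10⁻²⁰ = 4.13 × 10⁻¹⁴ m = 41.3 fm.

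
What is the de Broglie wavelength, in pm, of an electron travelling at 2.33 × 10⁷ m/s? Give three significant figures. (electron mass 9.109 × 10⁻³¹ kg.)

p = mv = 9.109 × 10⁻³¹ × 2.33 × 10⁷ = 2.122 × 10⁻²³ kg·m/s.
λ = h/p = 6.626 × 10⁻³⁴ / 2.122 × 10⁻²³ = 3.12 × 10⁻¹¹ m = 31.2 pm.

λ = 31.2 pm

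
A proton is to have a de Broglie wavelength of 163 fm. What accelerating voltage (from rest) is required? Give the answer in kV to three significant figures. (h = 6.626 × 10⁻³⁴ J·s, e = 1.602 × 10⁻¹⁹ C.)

V = 30.8 kV

p = h/λ = 6.626 × 10⁻³⁴ / 1.630 × 10⁻¹³ = 4.065 × 10⁻²¹ kg·m/s.
KE = p²/(2m) = 4.939 × 10⁻¹⁵ J.
V = KE/e = 4.939 × 10⁻¹⁵ / (1.602 × 10⁻¹⁹) = 30.8 kV.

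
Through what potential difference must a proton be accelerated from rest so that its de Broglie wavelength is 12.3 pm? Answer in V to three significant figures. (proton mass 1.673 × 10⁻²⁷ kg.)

V = 5.41 V

p = h/λ = 6.626 × 10⁻³⁴ / 1.230 × 10⁻¹¹ = 5.387 × 10⁻²³ kg·m/s.
KE = p²/(2m) = 8.673 × 10⁻¹⁹ J.
V = KE/e = 8.673 × 10⁻¹⁹ / (1.602 × 10⁻¹⁹) = 5.41 V.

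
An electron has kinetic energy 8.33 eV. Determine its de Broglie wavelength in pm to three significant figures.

KE = 8.33 eV = 1.334 × 10⁻¹⁸ J.
p = √(2mKE) = √(2 × 9.109 × 10⁻³¹ × 1.334 × 10⁻¹⁸) = 1.559 × 10⁻²⁴ kg·m/s.
λ = h/p = 6.626 × 10⁻³⁴ / 1.559 × 10⁻²⁴ = 4.25 × 10⁻¹⁰ m = 425 pm.

λ = 425 pm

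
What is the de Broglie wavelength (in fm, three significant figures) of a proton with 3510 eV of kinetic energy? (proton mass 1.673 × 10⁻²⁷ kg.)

λ = 483 fm

KE = 3510 eV = 5.623 × 10⁻¹⁶ J.
p = √(2mKE) = √(2 × 1.673 × 10⁻²⁷ × 5.623 × 10⁻¹⁶) = 1.372 × 10⁻²¹ kg·m/s.
λ = h/p = 6.626 × 10⁻³⁴ / 1.372 × 10⁻²¹ = 4.83 × 10⁻¹³ m = 483 fm.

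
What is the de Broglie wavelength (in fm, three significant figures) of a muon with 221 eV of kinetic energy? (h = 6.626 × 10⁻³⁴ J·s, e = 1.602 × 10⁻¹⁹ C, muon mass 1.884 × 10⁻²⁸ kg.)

KE = 221 eV = 3.540 × 10⁻¹⁷ J.
p = √(2mKE) = √(2 × 1.884 × 10⁻²⁸ × 3.540 × 10⁻¹⁷) = 1.155 × 10⁻²² kg·m/s.
λ = h/p = 6.626 × 10⁻³⁴ / 1.155 × 10⁻²² = 5.74 × 10⁻¹² m = 5740 fm.

λ = 5740 fm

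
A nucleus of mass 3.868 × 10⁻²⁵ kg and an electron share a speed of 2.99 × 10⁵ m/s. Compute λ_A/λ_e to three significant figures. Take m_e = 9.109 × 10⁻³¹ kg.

At fixed v, p = mv so λ = h/(mv) ∝ 1/m.
λ_A/λ_e = m_e/m_A = 9.109 × 10⁻³¹/3.868 × 10⁻²⁵ = 2.35 × 10⁻⁶.

λ_A/λ_e = 2.35 × 10⁻⁶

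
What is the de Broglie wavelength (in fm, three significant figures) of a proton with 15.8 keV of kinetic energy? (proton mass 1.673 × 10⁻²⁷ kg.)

λ = 228 fm

KE = 15.8 keV = 2.531 × 10⁻¹⁵ J.
p = √(2mKE) = √(2 × 1.673 × 10⁻²⁷ × 2.531 × 10⁻¹⁵) = 2.910 × 10⁻²¹ kg·m/s.
λ = h/p = 6.626 × 10⁻³⁴ / 2.910 × 10⁻²¹ = 2.28 × 10⁻¹³ m = 228 fm.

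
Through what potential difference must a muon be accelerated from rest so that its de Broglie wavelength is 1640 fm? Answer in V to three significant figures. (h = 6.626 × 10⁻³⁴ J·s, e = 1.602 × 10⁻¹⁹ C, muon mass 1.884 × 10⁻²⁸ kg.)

p = h/λ = 6.626 × 10⁻³⁴ / 1.640 × 10⁻¹² = 4.040 × 10⁻²² kg·m/s.
KE = p²/(2m) = 4.332 × 10⁻¹⁶ J.
V = KE/e = 4.332 × 10⁻¹⁶ / (1.602 × 10⁻¹⁹) = 2700 V.

V = 2700 V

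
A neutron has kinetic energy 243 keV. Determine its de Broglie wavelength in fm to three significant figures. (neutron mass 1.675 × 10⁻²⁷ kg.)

λ = 58.0 fm

KE = 243 keV = 3.893 × 10⁻¹⁴ J.
p = √(2mKE) = √(2 × 1.675 × 10⁻²⁷ × 3.893 × 10⁻¹⁴) = 1.142 × 10⁻²⁰ kg·m/s.
λ = h/p = 6.626 × 10⁻³⁴ / 1.142 × 10⁻²⁰ = 5.80 × 10⁻¹⁴ m = 58.0 fm.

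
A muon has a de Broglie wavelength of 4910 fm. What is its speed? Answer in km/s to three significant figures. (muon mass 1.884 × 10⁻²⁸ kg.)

p = h/λ = 6.626 × 10⁻³⁴ / 4.910 × 10⁻¹² = 1.349 × 10⁻²² kg·m/s.
v = p/m = 1.349 × 10⁻²² / 1.884 × 10⁻²⁸ = 7.16 × 10⁵ m/s = 716 km/s.

v = 716 km/s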